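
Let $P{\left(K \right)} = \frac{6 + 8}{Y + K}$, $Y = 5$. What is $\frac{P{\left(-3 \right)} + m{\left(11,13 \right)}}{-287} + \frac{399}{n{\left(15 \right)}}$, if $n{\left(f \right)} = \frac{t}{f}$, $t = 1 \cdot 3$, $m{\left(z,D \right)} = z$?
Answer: $\frac{572547}{287} \approx 1994.9$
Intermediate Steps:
$t = 3$
$P{\left(K \right)} = \frac{14}{5 + K}$ ($P{\left(K \right)} = \frac{6 + 8}{5 + K} = \frac{14}{5 + K}$)
$n{\left(f \right)} = \frac{3}{f}$
$\frac{P{\left(-3 \right)} + m{\left(11,13 \right)}}{-287} + \frac{399}{n{\left(15 \right)}} = \frac{\frac{14}{5 - 3} + 11}{-287} + \frac{399}{3 \cdot \frac{1}{15}} = \left(\frac{14}{2} + 11\right) \left(- \frac{1}{287}\right) + \frac{399}{3 \cdot \frac{1}{15}} = \left(14 \cdot \frac{1}{2} + 11\right) \left(- \frac{1}{287}\right) + 399 \frac{1}{\frac{1}{5}} = \left(7 + 11\right) \left(- \frac{1}{287}\right) + 399 \cdot 5 = 18 \left(- \frac{1}{287}\right) + 1995 = - \frac{18}{287} + 1995 = \frac{572547}{287}$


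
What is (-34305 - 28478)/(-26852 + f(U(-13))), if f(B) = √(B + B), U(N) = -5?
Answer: 842924558/360514957 + 62783*I*√10/721029914 ≈ 2.3381 + 0.00027535*I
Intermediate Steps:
f(B) = √2*√B (f(B) = √(2*B) = √2*√B)
(-34305 - 28478)/(-26852 + f(U(-13))) = (-34305 - 28478)/(-26852 + √2*√(-5)) = -62783/(-26852 + √2*(I*√5)) = -62783/(-26852 + I*√10)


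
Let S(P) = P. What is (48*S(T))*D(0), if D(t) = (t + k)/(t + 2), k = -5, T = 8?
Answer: -960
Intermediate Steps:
D(t) = (-5 + t)/(2 + t) (D(t) = (t - 5)/(t + 2) = (-5 + t)/(2 + t))
(48*S(T))*D(0) = (48*8)*((-5 + 0)/(2 + 0)) = 384*(-5/2) = -960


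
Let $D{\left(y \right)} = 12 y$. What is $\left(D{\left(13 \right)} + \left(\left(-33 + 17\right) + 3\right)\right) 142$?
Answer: $20306$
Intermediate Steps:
$\left(D{\left(13 \right)} + \left(\left(-33 + 17\right) + 3\right)\right) 142 = \left(12 \cdot 13 + \left(\left(-33 + 17\right) + 3\right)\right) 142 = \left(156 + \left(-16 + 3\right)\right) 142 = \left(156 - 13\right) 142 = 143 \cdot 142 = 20306$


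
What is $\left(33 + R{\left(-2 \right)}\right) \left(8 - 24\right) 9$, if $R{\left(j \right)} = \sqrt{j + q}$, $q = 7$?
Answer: $-4752 - 144 \sqrt{5} \approx -5074.0$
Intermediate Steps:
$R{\left(j \right)} = \sqrt{7 + j}$ ($R{\left(j \right)} = \sqrt{j + 7} = \sqrt{7 + j}$)
$\left(33 + R{\left(-2 \right)}\right) \left(8 - 24\right) 9 = \left(33 + \sqrt{7 - 2}\right) \left(8 - 24\right) 9 = \left(33 + \sqrt{5}\right) \left(-16\right) 9 = \left(-528 - 16 \sqrt{5}\right) 9 = -4752 - 144 \sqrt{5}$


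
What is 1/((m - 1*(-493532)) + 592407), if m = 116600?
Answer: 1/1202539 ≈ 8.3157e-7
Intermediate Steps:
1/((m - 1*(-493532)) + 592407) = 1/((116600 - 1*(-493532)) + 592407) = 1/((116600 + 493532) + 592407) = 1/(610132 + 592407) = 1/1202539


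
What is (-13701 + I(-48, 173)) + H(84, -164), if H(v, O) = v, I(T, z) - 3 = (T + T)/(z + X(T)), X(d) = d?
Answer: -1701846/125 ≈ -13615.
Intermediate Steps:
I(T, z) = 3 + 2*T/(T + z) (I(T, z) = 3 + (T + T)/(z + T) = 3 + (2*T)/(T + z) = 3 + 2*T/(T + z))
(-13701 + I(-48, 173)) + H(84, -164) = (-13701 + (3*173 + 5*(-48))/(-48 + 173)) + 84 = (-13701 + (519 - 240)/125) + 84 = (-13701 + (1/125)*279) + 84 = (-13701 + 279/125) + 84 = -1712346/125 + 84 = -1701846/125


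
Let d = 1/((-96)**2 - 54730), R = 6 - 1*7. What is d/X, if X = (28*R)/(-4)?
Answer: -1/318598 ≈ -3.1387e-6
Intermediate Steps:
R = -1 (R = 6 - 7 = -1)
d = -1/45514 (d = 1/(9216 - 54730) = 1/(-45514) = -1/45514 ≈ -2.1971e-5)
X = 7 (X = (28*(-1))/(-4) = -28*(-1/4) = 7)
d/X = -1/45514/7 = -1/45514*1/7 = -1/318598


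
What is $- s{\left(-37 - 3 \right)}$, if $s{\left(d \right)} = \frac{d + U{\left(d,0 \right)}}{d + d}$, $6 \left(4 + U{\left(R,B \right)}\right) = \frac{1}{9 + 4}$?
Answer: $- \frac{3431}{6240} \approx -0.54984$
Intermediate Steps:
$U{\left(R,B \right)} = - \frac{311}{78}$ ($U{\left(R,B \right)} = -4 + \frac{1}{6 \left(9 + 4\right)} = -4 + \frac{1}{6 \cdot 13} = -4 + \frac{1}{6} \cdot \frac{1}{13} = -4 + \frac{1}{78} = - \frac{311}{78}$)
$s{\left(d \right)} = \frac{- \frac{311}{78} + d}{2 d}$ ($s{\left(d \right)} = \frac{d - \frac{311}{78}}{d + d} = \frac{- \frac{311}{78} + d}{2 d}$)
$- s{\left(-37 - 3 \right)} = - \frac{-311 + 78 \left(-37 - 3\right)}{156 \left(-37 - 3\right)} = - \frac{-311 + 78 \left(-40\right)}{156 \left(-40\right)} = - \frac{\left(-1\right) \left(-311 - 3120\right)}{156 \cdot 40} = - \frac{\left(-1\right) \left(-3431\right)}{156 \cdot 40} = \left(-1\right) \frac{3431}{6240} = - \frac{3431}{6240}$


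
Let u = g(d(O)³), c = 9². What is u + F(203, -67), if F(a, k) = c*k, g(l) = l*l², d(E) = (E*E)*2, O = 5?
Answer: 1953124999994573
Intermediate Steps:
c = 81
d(E) = 2*E² (d(E) = E²*2 = 2*E²)
g(l) = l³
F(a, k) = 81*k
u = 1953125000000000 (u = ((2*5²)³)³ = ((2*25)³)³ = (50³)³ = 125000³ = 1953125000000000)
u + F(203, -67) = 1953125000000000 + 81*(-67) = 1953125000000000 - 5427 = 1953124999994573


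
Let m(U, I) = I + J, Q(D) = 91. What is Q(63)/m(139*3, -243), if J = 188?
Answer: -91/55 ≈ -1.6545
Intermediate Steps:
m(U, I) = 188 + I (m(U, I) = I + 188 = 188 + I)
Q(63)/m(139*3, -243) = 91/(188 - 243) = 91/(-55) = 91*(-1/55) = -91/55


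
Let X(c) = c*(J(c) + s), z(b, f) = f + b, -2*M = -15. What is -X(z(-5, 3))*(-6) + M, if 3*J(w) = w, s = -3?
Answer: 103/2 ≈ 51.500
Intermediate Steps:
M = 15/2 (M = -½*(-15) = 15/2 ≈ 7.5000)
z(b, f) = b + f
J(w) = w/3
X(c) = c*(-3 + c/3) (X(c) = c*(c/3 - 3) = c*(-3 + c/3))
-X(z(-5, 3))*(-6) + M = -(-5 + 3)*(-9 + (-5 + 3))/3*(-6) + 15/2 = -(-2)*(-9 - 2)/3*(-6) + 15/2 = -(-2)*(-11)/3*(-6) + 15/2 = -1*22/3*(-6) + 15/2 = -22/3*(-6) + 15/2 = 44 + 15/2 = 103/2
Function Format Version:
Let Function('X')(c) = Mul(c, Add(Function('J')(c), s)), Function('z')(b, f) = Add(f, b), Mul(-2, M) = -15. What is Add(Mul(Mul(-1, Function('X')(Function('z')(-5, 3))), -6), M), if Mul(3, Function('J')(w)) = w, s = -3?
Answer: Rational(103, 2) ≈ 51.500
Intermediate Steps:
M = Rational(15, 2) (M = Mul(Rational(-1, 2), -15) = Rational(15, 2) ≈ 7.5000)
Function('z')(b, f) = Add(b, f)
Function('J')(w) = Mul(Rational(1, 3), w)
Function('X')(c) = Mul(c, Add(-3, Mul(Rational(1, 3), c))) (Function('X')(c) = Mul(c, Add(Mul(Rational(1, 3), c), -3)) = Mul(c, Add(-3, Mul(Rational(1, 3), c))))
Add(Mul(Mul(-1, Function('X')(Function('z')(-5, 3))), -6), M) = Add(Mul(Mul(-1, Mul(Rational(1, 3), Add(-5, 3), Add(-9, Add(-5, 3)))), -6), Rational(15, 2)) = Add(Mul(Mul(-1, Mul(Rational(1, 3), -2, Add(-9, -2))), -6), Rational(15, 2)) = Add(Mul(Mul(-1, Mul(Rational(1, 3), -2, -11)), -6), Rational(15, 2)) = Add(Mul(Mul(-1, Rational(22, 3)), -6), Rational(15, 2)) = Add(Mul(Rational(-22, 3), -6), Rational(15, 2)) = Add(44, Rational(15, 2)) = Rational(103, 2)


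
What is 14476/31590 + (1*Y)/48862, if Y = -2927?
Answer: 307431191/771775290 ≈ 0.39834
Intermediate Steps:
14476/31590 + (1*Y)/48862 = 14476/31590 + (1*(-2927))/48862 = 14476*(1/31590) - 2927*1/48862 = 7238/15795 - 2927/48862 = 307431191/771775290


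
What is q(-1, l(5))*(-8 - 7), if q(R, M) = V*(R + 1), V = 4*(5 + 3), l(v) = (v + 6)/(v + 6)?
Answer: 0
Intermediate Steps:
l(v) = 1 (l(v) = (6 + v)/(6 + v) = 1)
V = 32 (V = 4*8 = 32)
q(R, M) = 32 + 32*R (q(R, M) = 32*(R + 1) = 32*(1 + R) = 32 + 32*R)
q(-1, l(5))*(-8 - 7) = (32 + 32*(-1))*(-8 - 7) = (32 - 32)*(-15) = 0*(-15) = 0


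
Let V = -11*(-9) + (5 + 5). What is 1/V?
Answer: 1/109 ≈ 0.0091743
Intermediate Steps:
V = 109 (V = 99 + 10 = 109)
1/V = 1/109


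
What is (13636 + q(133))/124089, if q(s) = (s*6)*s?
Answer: 17110/17727 ≈ 0.96519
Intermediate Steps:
q(s) = 6*s² (q(s) = (6*s)*s = 6*s²)
(13636 + q(133))/124089 = (13636 + 6*133²)/124089 = (13636 + 6*17689)*(1/124089) = (13636 + 106134)*(1/124089) = 119770*(1/124089) = 17110/17727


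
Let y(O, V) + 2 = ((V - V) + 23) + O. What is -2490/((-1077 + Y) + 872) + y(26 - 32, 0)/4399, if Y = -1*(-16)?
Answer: 3652115/277137 ≈ 13.178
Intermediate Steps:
Y = 16
y(O, V) = 21 + O (y(O, V) = -2 + (((V - V) + 23) + O) = -2 + ((0 + 23) + O) = -2 + (23 + O) = 21 + O)
-2490/((-1077 + Y) + 872) + y(26 - 32, 0)/4399 = -2490/((-1077 + 16) + 872) + (21 + (26 - 32))/4399 = -2490/(-1061 + 872) + (21 - 6)*(1/4399) = -2490/(-189) + 15*(1/4399) = -2490*(-1/189) + 15/4399 = 830/63 + 15/4399 = 3652115/277137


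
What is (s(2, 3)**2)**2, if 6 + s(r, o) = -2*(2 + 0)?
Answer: 10000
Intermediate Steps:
s(r, o) = -10 (s(r, o) = -6 - 2*(2 + 0) = -6 - 2*2 = -6 - 4 = -10)
(s(2, 3)**2)**2 = ((-10)**2)**2 = 100**2 = 10000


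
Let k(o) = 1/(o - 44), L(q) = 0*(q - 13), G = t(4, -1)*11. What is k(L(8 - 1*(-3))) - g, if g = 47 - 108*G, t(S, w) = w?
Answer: -54341/44 ≈ -1235.0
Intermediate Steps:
G = -11 (G = -1*11 = -11)
L(q) = 0 (L(q) = 0*(-13 + q) = 0)
k(o) = 1/(-44 + o)
g = 1235 (g = 47 - 108*(-11) = 47 + 1188 = 1235)
k(L(8 - 1*(-3))) - g = 1/(-44 + 0) - 1*1235 = 1/(-44) - 1235 = -1/44 - 1235 = -54341/44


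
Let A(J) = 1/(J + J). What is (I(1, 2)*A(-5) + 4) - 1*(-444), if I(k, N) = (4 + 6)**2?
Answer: 438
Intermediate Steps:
I(k, N) = 100 (I(k, N) = 10**2 = 100)
A(J) = 1/(2*J)
(I(1, 2)*A(-5) + 4) - 1*(-444) = (100*((1/2)/(-5)) + 4) - 1*(-444) = (100*((1/2)*(-1/5)) + 4) + 444 = (100*(-1/10) + 4) + 444 = (-10 + 4) + 444 = -6 + 444 = 438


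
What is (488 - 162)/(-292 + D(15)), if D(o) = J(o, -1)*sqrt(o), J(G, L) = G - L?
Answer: -11899/10178 - 326*sqrt(15)/5089 ≈ -1.4172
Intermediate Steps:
D(o) = sqrt(o)*(1 + o) (D(o) = (o - 1*(-1))*sqrt(o) = (o + 1)*sqrt(o) = (1 + o)*sqrt(o) = sqrt(o)*(1 + o))
(488 - 162)/(-292 + D(15)) = (488 - 162)/(-292 + sqrt(15)*(1 + 15)) = 326/(-292 + sqrt(15)*16) = 326/(-292 + 16*sqrt(15))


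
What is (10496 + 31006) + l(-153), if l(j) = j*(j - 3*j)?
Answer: -5316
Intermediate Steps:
l(j) = -2*j² (l(j) = j*(-2*j) = -2*j²)
(10496 + 31006) + l(-153) = (10496 + 31006) - 2*(-153)² = 41502 - 2*23409 = 41502 - 46818 = -5316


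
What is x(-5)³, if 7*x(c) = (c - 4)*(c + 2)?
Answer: 19683/343 ≈ 57.385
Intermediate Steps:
x(c) = (-4 + c)*(2 + c)/7 (x(c) = ((c - 4)*(c + 2))/7 = ((-4 + c)*(2 + c))/7 = (-4 + c)*(2 + c)/7)
x(-5)³ = (-8/7 - 2/7*(-5) + (⅐)*(-5)²)³ = (-8/7 + 10/7 + (⅐)*25)³ = (-8/7 + 10/7 + 25/7)³ = (27/7)³ = 19683/343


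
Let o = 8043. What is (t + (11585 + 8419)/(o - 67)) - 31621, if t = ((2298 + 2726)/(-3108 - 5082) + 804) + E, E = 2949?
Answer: -227538733073/8165430 ≈ -27866.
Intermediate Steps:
t = 15366023/4095 (t = ((2298 + 2726)/(-3108 - 5082) + 804) + 2949 = (5024/(-8190) + 804) + 2949 = (5024*(-1/8190) + 804) + 2949 = (-2512/4095 + 804) + 2949 = 3289868/4095 + 2949 = 15366023/4095 ≈ 3752.4)
(t + (11585 + 8419)/(o - 67)) - 31621 = (15366023/4095 + (11585 + 8419)/(8043 - 67)) - 31621 = (15366023/4095 + 20004/7976) - 31621 = (15366023/4095 + 20004*(1/7976)) - 31621 = (15366023/4095 + 5001/1994) - 31621 = 30660328957/8165430 - 31621 = -227538733073/8165430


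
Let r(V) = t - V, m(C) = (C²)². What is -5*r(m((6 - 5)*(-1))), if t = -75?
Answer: 380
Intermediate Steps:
m(C) = C⁴
r(V) = -75 - V
-5*r(m((6 - 5)*(-1))) = -5*(-75 - ((6 - 5)*(-1))⁴) = -5*(-75 - (1*(-1))⁴) = -5*(-75 - 1*(-1)⁴) = -5*(-75 - 1*1) = -5*(-75 - 1) = -5*(-76) = 380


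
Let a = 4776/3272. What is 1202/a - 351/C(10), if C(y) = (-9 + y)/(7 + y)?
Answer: -3070681/597 ≈ -5143.5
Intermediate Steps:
C(y) = (-9 + y)/(7 + y)
a = 597/409 (a = 4776*(1/3272) = 597/409 ≈ 1.4597)
1202/a - 351/C(10) = 1202/(597/409) - 351*(7 + 10)/(-9 + 10) = 1202*(409/597) - 351/(1/17) = 491618/597 - 351/((1/17)*1) = 491618/597 - 351/1/17 = 491618/597 - 351*17 = 491618/597 - 5967 = -3070681/597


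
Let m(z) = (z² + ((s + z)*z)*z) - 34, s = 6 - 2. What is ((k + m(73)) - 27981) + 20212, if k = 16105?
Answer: 423964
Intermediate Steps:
s = 4
m(z) = -34 + z² + z²*(4 + z) (m(z) = (z² + ((4 + z)*z)*z) - 34 = (z² + (z*(4 + z))*z) - 34 = (z² + z²*(4 + z)) - 34 = -34 + z² + z²*(4 + z))
((k + m(73)) - 27981) + 20212 = ((16105 + (-34 + 73³ + 5*73²)) - 27981) + 20212 = ((16105 + (-34 + 389017 + 5*5329)) - 27981) + 20212 = ((16105 + (-34 + 389017 + 26645)) - 27981) + 20212 = ((16105 + 415628) - 27981) + 20212 = (431733 - 27981) + 20212 = 403752 + 20212 = 423964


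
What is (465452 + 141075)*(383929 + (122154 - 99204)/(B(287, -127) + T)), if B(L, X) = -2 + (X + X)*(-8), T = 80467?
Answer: 6403512652659467/27499 ≈ 2.3286e+11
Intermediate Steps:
B(L, X) = -2 - 16*X (B(L, X) = -2 + (2*X)*(-8) = -2 - 16*X)
(465452 + 141075)*(383929 + (122154 - 99204)/(B(287, -127) + T)) = (465452 + 141075)*(383929 + (122154 - 99204)/((-2 - 16*(-127)) + 80467)) = 606527*(383929 + 22950/((-2 + 2032) + 80467)) = 606527*(383929 + 22950/(2030 + 80467)) = 606527*(383929 + 22950/82497) = 606527*(383929 + 22950*(1/82497)) = 606527*(383929 + 7650/27499) = 606527*(10557671221/27499) = 6403512652659467/27499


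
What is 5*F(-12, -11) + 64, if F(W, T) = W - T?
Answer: 59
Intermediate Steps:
5*F(-12, -11) + 64 = 5*(-12 - 1*(-11)) + 64 = 5*(-12 + 11) + 64 = 5*(-1) + 64 = -5 + 64 = 59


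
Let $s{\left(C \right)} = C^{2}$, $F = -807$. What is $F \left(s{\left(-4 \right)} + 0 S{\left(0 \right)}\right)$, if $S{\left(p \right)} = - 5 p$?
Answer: $-12912$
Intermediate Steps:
$F \left(s{\left(-4 \right)} + 0 S{\left(0 \right)}\right) = - 807 \left(\left(-4\right)^{2} + 0 \left(\left(-5\right) 0\right)\right) = - 807 \left(16 + 0 \cdot 0\right) = - 807 \left(16 + 0\right) = \left(-807\right) 16 = -12912$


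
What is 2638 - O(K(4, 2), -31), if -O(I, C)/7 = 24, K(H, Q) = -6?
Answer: 2806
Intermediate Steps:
O(I, C) = -168 (O(I, C) = -7*24 = -168)
2638 - O(K(4, 2), -31) = 2638 - 1*(-168) = 2638 + 168 = 2806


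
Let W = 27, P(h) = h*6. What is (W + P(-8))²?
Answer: 441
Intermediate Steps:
P(h) = 6*h
(W + P(-8))² = (27 + 6*(-8))² = (27 - 48)² = (-21)² = 441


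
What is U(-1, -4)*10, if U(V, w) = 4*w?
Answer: -160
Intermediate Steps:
U(-1, -4)*10 = (4*(-4))*10 = -16*10 = -160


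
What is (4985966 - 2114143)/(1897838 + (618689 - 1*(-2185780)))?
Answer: 2871823/4702307 ≈ 0.61073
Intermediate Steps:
(4985966 - 2114143)/(1897838 + (618689 - 1*(-2185780))) = 2871823/(1897838 + (618689 + 2185780)) = 2871823/(1897838 + 2804469) = 2871823/4702307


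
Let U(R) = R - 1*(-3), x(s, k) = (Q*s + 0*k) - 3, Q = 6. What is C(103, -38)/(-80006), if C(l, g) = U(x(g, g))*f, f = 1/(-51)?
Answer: -38/680051 ≈ -5.5878e-5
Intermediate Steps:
x(s, k) = -3 + 6*s (x(s, k) = (6*s + 0*k) - 3 = (6*s + 0) - 3 = 6*s - 3 = -3 + 6*s)
U(R) = 3 + R (U(R) = R + 3 = 3 + R)
f = -1/51 ≈ -0.019608
C(l, g) = -2*g/17 (C(l, g) = (3 + (-3 + 6*g))*(-1/51) = (6*g)*(-1/51) = -2*g/17)
C(103, -38)/(-80006) = -2/17*(-38)/(-80006) = (76/17)*(-1/80006) = -38/680051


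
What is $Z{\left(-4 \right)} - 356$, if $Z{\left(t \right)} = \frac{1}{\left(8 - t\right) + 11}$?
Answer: $- \frac{8187}{23} \approx -355.96$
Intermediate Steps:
$Z{\left(t \right)} = \frac{1}{19 - t}$
$Z{\left(-4 \right)} - 356 = - \frac{1}{-19 - 4} - 356 = - \frac{1}{-23} - 356 = \left(-1\right) \left(- \frac{1}{23}\right) - 356 = \frac{1}{23} - 356 = - \frac{8187}{23}$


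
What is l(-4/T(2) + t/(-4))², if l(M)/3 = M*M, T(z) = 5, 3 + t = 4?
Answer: 1750329/160000 ≈ 10.940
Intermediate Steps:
t = 1 (t = -3 + 4 = 1)
l(M) = 3*M² (l(M) = 3*(M*M) = 3*M²)
l(-4/T(2) + t/(-4))² = (3*(-4/5 + 1/(-4))²)² = (3*(-4*⅕ + 1*(-¼))²)² = (3*(-⅘ - ¼)²)² = (3*(-21/20)²)² = (3*(441/400))² = (1323/400)² = 1750329/160000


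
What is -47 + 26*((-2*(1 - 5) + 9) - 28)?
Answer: -333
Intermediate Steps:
-47 + 26*((-2*(1 - 5) + 9) - 28) = -47 + 26*((-2*(-4) + 9) - 28) = -47 + 26*((8 + 9) - 28) = -47 + 26*(17 - 28) = -47 + 26*(-11) = -47 - 286 = -333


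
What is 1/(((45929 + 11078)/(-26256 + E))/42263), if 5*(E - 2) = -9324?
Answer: -5941924222/285035 ≈ -20846.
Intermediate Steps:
E = -9314/5 (E = 2 + (⅕)*(-9324) = 2 - 9324/5 = -9314/5 ≈ -1862.8)
1/(((45929 + 11078)/(-26256 + E))/42263) = 1/(((45929 + 11078)/(-26256 - 9314/5))/42263) = 1/((57007/(-140594/5))*(1/42263)) = 1/((57007*(-5/140594))*(1/42263)) = 1/(-285035/140594*1/42263) = 1/(-285035/5941924222) = -5941924222/285035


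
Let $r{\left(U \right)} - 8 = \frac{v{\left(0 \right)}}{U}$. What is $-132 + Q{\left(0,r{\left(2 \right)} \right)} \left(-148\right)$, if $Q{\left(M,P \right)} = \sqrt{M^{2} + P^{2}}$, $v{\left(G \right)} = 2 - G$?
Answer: $-1464$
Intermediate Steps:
$r{\left(U \right)} = 8 + \frac{2}{U}$ ($r{\left(U \right)} = 8 + \frac{2 - 0}{U} = 8 + \frac{2 + 0}{U} = 8 + \frac{2}{U}$)
$-132 + Q{\left(0,r{\left(2 \right)} \right)} \left(-148\right) = -132 + \sqrt{0^{2} + \left(8 + \frac{2}{2}\right)^{2}} \left(-148\right) = -132 + \sqrt{0 + \left(8 + 2 \cdot \frac{1}{2}\right)^{2}} \left(-148\right) = -132 + \sqrt{0 + \left(8 + 1\right)^{2}} \left(-148\right) = -132 + \sqrt{0 + 9^{2}} \left(-148\right) = -132 + \sqrt{0 + 81} \left(-148\right) = -132 + \sqrt{81} \left(-148\right) = -132 + 9 \left(-148\right) = -132 - 1332 = -1464$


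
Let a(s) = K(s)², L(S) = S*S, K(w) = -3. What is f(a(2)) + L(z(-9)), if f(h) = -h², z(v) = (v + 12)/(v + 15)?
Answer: -323/4 ≈ -80.750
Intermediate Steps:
z(v) = (12 + v)/(15 + v)
L(S) = S²
a(s) = 9 (a(s) = (-3)² = 9)
f(a(2)) + L(z(-9)) = -1*9² + ((12 - 9)/(15 - 9))² = -1*81 + (3/6)² = -81 + ((⅙)*3)² = -81 + (½)² = -81 + ¼ = -323/4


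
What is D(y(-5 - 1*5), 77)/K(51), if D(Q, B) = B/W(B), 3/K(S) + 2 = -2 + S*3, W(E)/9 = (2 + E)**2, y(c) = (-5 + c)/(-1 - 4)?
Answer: 11473/168507 ≈ 0.068086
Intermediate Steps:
y(c) = 1 - c/5 (y(c) = (-5 + c)/(-5) = (-5 + c)*(-1/5) = 1 - c/5)
W(E) = 9*(2 + E)**2
K(S) = 3/(-4 + 3*S) (K(S) = 3/(-2 + (-2 + S*3)) = 3/(-2 + (-2 + 3*S)) = 3/(-4 + 3*S))
D(Q, B) = B/(9*(2 + B)**2) (D(Q, B) = B/((9*(2 + B)**2)) = B*(1/(9*(2 + B)**2)) = B/(9*(2 + B)**2))
D(y(-5 - 1*5), 77)/K(51) = ((1/9)*77/(2 + 77)**2)/((3/(-4 + 3*51))) = ((1/9)*77/79**2)/((3/(-4 + 153))) = ((1/9)*77*(1/6241))/((3/149)) = 77/(56169*((3*(1/149)))) = 77/(56169*(3/149)) = (77/56169)*(149/3) = 11473/168507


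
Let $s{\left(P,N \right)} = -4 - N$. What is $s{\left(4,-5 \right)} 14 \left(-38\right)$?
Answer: $-532$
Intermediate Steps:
$s{\left(4,-5 \right)} 14 \left(-38\right) = \left(-4 - -5\right) 14 \left(-38\right) = \left(-4 + 5\right) 14 \left(-38\right) = 1 \cdot 14 \left(-38\right) = 14 \left(-38\right) = -532$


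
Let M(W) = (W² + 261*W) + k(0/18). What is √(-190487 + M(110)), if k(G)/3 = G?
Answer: 11*I*√1237 ≈ 386.88*I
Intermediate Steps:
k(G) = 3*G
M(W) = W² + 261*W (M(W) = (W² + 261*W) + 3*(0/18) = (W² + 261*W) + 3*(0*(1/18)) = (W² + 261*W) + 3*0 = (W² + 261*W) + 0 = W² + 261*W)
√(-190487 + M(110)) = √(-190487 + 110*(261 + 110)) = √(-190487 + 110*371) = √(-190487 + 40810) = √(-149677) = 11*I*√1237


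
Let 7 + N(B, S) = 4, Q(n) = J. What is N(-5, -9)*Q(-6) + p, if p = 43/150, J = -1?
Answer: 493/150 ≈ 3.2867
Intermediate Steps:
Q(n) = -1
N(B, S) = -3 (N(B, S) = -7 + 4 = -3)
p = 43/150 (p = 43*(1/150) = 43/150 ≈ 0.28667)
N(-5, -9)*Q(-6) + p = -3*(-1) + 43/150 = 3 + 43/150 = 493/150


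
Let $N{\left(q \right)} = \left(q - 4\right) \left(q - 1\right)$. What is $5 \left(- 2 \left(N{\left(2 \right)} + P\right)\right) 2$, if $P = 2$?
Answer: $0$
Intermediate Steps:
$N{\left(q \right)} = \left(-1 + q\right) \left(-4 + q\right)$ ($N{\left(q \right)} = \left(-4 + q\right) \left(-1 + q\right) = \left(-1 + q\right) \left(-4 + q\right)$)
$5 \left(- 2 \left(N{\left(2 \right)} + P\right)\right) 2 = 5 \left(- 2 \left(\left(4 + 2^{2} - 10\right) + 2\right)\right) 2 = 5 \left(- 2 \left(\left(4 + 4 - 10\right) + 2\right)\right) 2 = 5 \left(- 2 \left(-2 + 2\right)\right) 2 = 5 \left(\left(-2\right) 0\right) 2 = 5 \cdot 0 \cdot 2 = 0 \cdot 2 = 0$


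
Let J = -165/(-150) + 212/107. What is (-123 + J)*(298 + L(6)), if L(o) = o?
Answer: -19503576/535 ≈ -36455.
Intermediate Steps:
J = 3297/1070 (J = -165*(-1/150) + 212*(1/107) = 11/10 + 212/107 = 3297/1070 ≈ 3.0813)
(-123 + J)*(298 + L(6)) = (-123 + 3297/1070)*(298 + 6) = -128313/1070*304 = -19503576/535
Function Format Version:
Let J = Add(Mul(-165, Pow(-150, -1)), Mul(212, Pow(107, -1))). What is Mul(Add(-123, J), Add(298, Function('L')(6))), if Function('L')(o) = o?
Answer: Rational(-19503576, 535) ≈ -36455.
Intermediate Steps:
J = Rational(3297, 1070) (J = Add(Mul(-165, Rational(-1, 150)), Mul(212, Rational(1, 107))) = Add(Rational(11, 10), Rational(212, 107)) = Rational(3297, 1070) ≈ 3.0813)
Mul(Add(-123, J), Add(298, Function('L')(6))) = Mul(Add(-123, Rational(3297, 1070)), Add(298, 6)) = Mul(Rational(-128313, 1070), 304) = Rational(-19503576, 535)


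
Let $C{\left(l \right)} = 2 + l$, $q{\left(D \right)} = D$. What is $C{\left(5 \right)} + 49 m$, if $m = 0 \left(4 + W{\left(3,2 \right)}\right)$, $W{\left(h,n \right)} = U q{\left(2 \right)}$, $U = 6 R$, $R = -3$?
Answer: $7$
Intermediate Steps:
$U = -18$ ($U = 6 \left(-3\right) = -18$)
$W{\left(h,n \right)} = -36$ ($W{\left(h,n \right)} = \left(-18\right) 2 = -36$)
$m = 0$ ($m = 0 \left(4 - 36\right) = 0 \left(-32\right) = 0$)
$C{\left(5 \right)} + 49 m = \left(2 + 5\right) + 49 \cdot 0 = 7 + 0 = 7$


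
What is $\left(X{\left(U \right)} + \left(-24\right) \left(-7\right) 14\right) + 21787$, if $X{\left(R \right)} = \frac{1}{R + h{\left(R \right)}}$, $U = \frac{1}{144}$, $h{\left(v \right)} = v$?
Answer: $24211$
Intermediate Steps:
$U = \frac{1}{144} \approx 0.0069444$
$X{\left(R \right)} = \frac{1}{2 R}$ ($X{\left(R \right)} = \frac{1}{R + R} = \frac{1}{2 R}$)
$\left(X{\left(U \right)} + \left(-24\right) \left(-7\right) 14\right) + 21787 = \left(\frac{\frac{1}{\frac{1}{144}}}{2} + \left(-24\right) \left(-7\right) 14\right) + 21787 = \left(\frac{1}{2} \cdot 144 + 168 \cdot 14\right) + 21787 = \left(72 + 2352\right) + 21787 = 2424 + 21787 = 24211$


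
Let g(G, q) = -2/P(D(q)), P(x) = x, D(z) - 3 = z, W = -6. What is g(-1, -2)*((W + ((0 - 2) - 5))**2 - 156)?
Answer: -26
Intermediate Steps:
D(z) = 3 + z
g(G, q) = -2/(3 + q)
g(-1, -2)*((W + ((0 - 2) - 5))**2 - 156) = (-2/(3 - 2))*((-6 + ((0 - 2) - 5))**2 - 156) = (-2/1)*((-6 + (-2 - 5))**2 - 156) = (-2*1)*((-6 - 7)**2 - 156) = -2*((-13)**2 - 156) = -2*(169 - 156) = -2*13 = -26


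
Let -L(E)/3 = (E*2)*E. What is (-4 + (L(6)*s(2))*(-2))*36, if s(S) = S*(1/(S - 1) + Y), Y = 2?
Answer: 93168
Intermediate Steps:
L(E) = -6*E² (L(E) = -3*E*2*E = -3*2*E*E = -6*E²)
s(S) = S*(2 + 1/(-1 + S)) (s(S) = S*(1/(S - 1) + 2) = S*(1/(-1 + S) + 2) = S*(2 + 1/(-1 + S)))
(-4 + (L(6)*s(2))*(-2))*36 = (-4 + ((-6*6²)*(2*(-1 + 2*2)/(-1 + 2)))*(-2))*36 = (-4 + ((-6*36)*(2*(-1 + 4)/1))*(-2))*36 = (-4 - 432*3*(-2))*36 = (-4 - 216*6*(-2))*36 = (-4 - 1296*(-2))*36 = (-4 + 2592)*36 = 2588*36 = 93168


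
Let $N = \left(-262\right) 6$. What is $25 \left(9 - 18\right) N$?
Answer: $353700$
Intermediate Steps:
$N = -1572$
$25 \left(9 - 18\right) N = 25 \left(9 - 18\right) \left(-1572\right) = 25 \left(-9\right) \left(-1572\right) = \left(-225\right) \left(-1572\right) = 353700$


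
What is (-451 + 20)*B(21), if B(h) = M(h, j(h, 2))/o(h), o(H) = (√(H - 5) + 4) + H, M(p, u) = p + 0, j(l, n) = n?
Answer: -9051/29 ≈ -312.10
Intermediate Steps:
M(p, u) = p
o(H) = 4 + H + √(-5 + H) (o(H) = (√(-5 + H) + 4) + H = (4 + √(-5 + H)) + H = 4 + H + √(-5 + H))
B(h) = h/(4 + h + √(-5 + h))
(-451 + 20)*B(21) = (-451 + 20)*(21/(4 + 21 + √(-5 + 21))) = -9051/(4 + 21 + √16) = -9051/(4 + 21 + 4) = -9051/29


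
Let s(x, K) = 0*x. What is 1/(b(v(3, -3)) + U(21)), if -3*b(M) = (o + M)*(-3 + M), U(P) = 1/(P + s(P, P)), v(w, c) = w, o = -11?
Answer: 21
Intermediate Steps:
s(x, K) = 0
U(P) = 1/P (U(P) = 1/(P + 0) = 1/P)
b(M) = -(-11 + M)*(-3 + M)/3
1/(b(v(3, -3)) + U(21)) = 1/((-11 - ⅓*3² + (14/3)*3) + 1/21) = 1/((-11 - ⅓*9 + 14) + 1/21) = 1/((-11 - 3 + 14) + 1/21) = 1/(0 + 1/21) = 1/(1/21) = 21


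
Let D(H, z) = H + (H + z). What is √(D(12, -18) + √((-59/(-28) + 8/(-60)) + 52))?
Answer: √(264600 + 210*√2380245)/210 ≈ 3.6533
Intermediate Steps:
D(H, z) = z + 2*H
√(D(12, -18) + √((-59/(-28) + 8/(-60)) + 52)) = √((-18 + 2*12) + √((-59/(-28) + 8/(-60)) + 52)) = √((-18 + 24) + √((-59*(-1/28) + 8*(-1/60)) + 52)) = √(6 + √((59/28 - 2/15) + 52)) = √(6 + √(829/420 + 52)) = √(6 + √(22669/420)) = √(6 + √2380245/210)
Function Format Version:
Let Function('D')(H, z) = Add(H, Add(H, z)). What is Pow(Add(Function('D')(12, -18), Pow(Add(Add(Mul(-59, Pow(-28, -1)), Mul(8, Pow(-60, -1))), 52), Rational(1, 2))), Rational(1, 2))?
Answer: Mul(Rational(1, 210), Pow(Add(264600, Mul(210, Pow(2380245, Rational(1, 2)))), Rational(1, 2))) ≈ 3.6533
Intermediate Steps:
Function('D')(H, z) = Add(z, Mul(2, H))
Pow(Add(Function('D')(12, -18), Pow(Add(Add(Mul(-59, Pow(-28, -1)), Mul(8, Pow(-60, -1))), 52), Rational(1, 2))), Rational(1, 2)) = Pow(Add(Add(-18, Mul(2, 12)), Pow(Add(Add(Mul(-59, Pow(-28, -1)), Mul(8, Pow(-60, -1))), 52), Rational(1, 2))), Rational(1, 2)) = Pow(Add(Add(-18, 24), Pow(Add(Add(Mul(-59, Rational(-1, 28)), Mul(8, Rational(-1, 60))), 52), Rational(1, 2))), Rational(1, 2)) = Pow(Add(6, Pow(Add(Add(Rational(59, 28), Rational(-2, 15)), 52), Rational(1, 2))), Rational(1, 2)) = Pow(Add(6, Pow(Add(Rational(829, 420), 52), Rational(1, 2))), Rational(1, 2)) = Pow(Add(6, Pow(Rational(22669, 420), Rational(1, 2))), Rational(1, 2)) = Pow(Add(6, Mul(Rational(1, 210), Pow(2380245, Rational(1, 2)))), Rational(1, 2))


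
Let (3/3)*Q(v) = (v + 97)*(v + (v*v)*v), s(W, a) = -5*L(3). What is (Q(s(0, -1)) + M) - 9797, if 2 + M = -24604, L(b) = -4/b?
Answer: -242663/81 ≈ -2995.8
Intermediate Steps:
s(W, a) = 20/3 (s(W, a) = -(-20)/3 = -5*(-4/3) = 20/3)
M = -24606 (M = -2 - 24604 = -24606)
Q(v) = (97 + v)*(v + v**3) (Q(v) = (v + 97)*(v + (v*v)*v) = (97 + v)*(v + v**2*v) = (97 + v)*(v + v**3))
(Q(s(0, -1)) + M) - 9797 = (20*(97 + 20/3 + (20/3)**3 + 97*(20/3)**2)/3 - 24606) - 9797 = (20*(97 + 20/3 + 8000/27 + 97*(400/9))/3 - 24606) - 9797 = (20*(97 + 20/3 + 8000/27 + 38800/9)/3 - 24606) - 9797 = ((20/3)*(127199/27) - 24606) - 9797 = (2543980/81 - 24606) - 9797 = 550894/81 - 9797 = -242663/81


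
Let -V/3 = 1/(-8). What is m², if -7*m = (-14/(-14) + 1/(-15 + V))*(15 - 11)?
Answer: 190096/670761 ≈ 0.28340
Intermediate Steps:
V = 3/8 (V = -3/(-8) = -3*(-⅛) = 3/8 ≈ 0.37500)
m = -436/819 (m = -(-14/(-14) + 1/(-15 + 3/8))*(15 - 11)/7 = -(-14*(-1/14) + 1/(-117/8))*4/7 = -(1 - 8/117)*4/7 = -109*4/819 = -⅐*436/117 = -436/819 ≈ -0.53236)
m² = (-436/819)² = 190096/670761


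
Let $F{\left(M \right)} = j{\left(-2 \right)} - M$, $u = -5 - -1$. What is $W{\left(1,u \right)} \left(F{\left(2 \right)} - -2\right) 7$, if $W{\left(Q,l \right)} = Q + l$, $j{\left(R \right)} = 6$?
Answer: $-126$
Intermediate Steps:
$u = -4$ ($u = -5 + 1 = -4$)
$F{\left(M \right)} = 6 - M$
$W{\left(1,u \right)} \left(F{\left(2 \right)} - -2\right) 7 = \left(1 - 4\right) \left(\left(6 - 2\right) - -2\right) 7 = - 3 \left(\left(6 - 2\right) + 2\right) 7 = - 3 \left(4 + 2\right) 7 = \left(-3\right) 6 \cdot 7 = \left(-18\right) 7 = -126$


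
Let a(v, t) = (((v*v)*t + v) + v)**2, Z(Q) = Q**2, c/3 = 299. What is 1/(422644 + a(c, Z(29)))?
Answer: 1/457893065610252013 ≈ 2.1839e-18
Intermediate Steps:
c = 897 (c = 3*299 = 897)
a(v, t) = (2*v + t*v**2)**2 (a(v, t) = ((v**2*t + v) + v)**2 = ((t*v**2 + v) + v)**2 = ((v + t*v**2) + v)**2 = (2*v + t*v**2)**2)
1/(422644 + a(c, Z(29))) = 1/(422644 + 897**2*(2 + 29**2*897)**2) = 1/(422644 + 804609*(2 + 841*897)**2) = 1/(422644 + 804609*(2 + 754377)**2) = 1/(422644 + 804609*754379**2) = 1/(422644 + 804609*569087675641) = 1/(422644 + 457893065609829369) = 1/457893065610252013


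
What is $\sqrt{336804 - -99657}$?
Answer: $\sqrt{436461} \approx 660.65$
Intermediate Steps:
$\sqrt{336804 - -99657} = \sqrt{336804 + 99657} = \sqrt{436461}$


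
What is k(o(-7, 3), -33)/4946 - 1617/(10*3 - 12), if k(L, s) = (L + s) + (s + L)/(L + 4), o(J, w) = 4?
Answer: -10664359/118704 ≈ -89.840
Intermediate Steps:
k(L, s) = L + s + (L + s)/(4 + L) (k(L, s) = (L + s) + (L + s)/(4 + L) = L + s + (L + s)/(4 + L))
k(o(-7, 3), -33)/4946 - 1617/(10*3 - 12) = ((4² + 5*4 + 5*(-33) + 4*(-33))/(4 + 4))/4946 - 1617/(10*3 - 12) = ((16 + 20 - 165 - 132)/8)*(1/4946) - 1617/(30 - 12) = ((⅛)*(-261))*(1/4946) - 1617/18 = -261/8*1/4946 - 1617*1/18 = -261/39568 - 539/6 = -10664359/118704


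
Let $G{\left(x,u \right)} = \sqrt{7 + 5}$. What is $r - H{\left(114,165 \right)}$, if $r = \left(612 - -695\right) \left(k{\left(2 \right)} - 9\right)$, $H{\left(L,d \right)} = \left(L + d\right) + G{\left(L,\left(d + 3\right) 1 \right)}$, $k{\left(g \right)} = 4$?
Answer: $-6814 - 2 \sqrt{3} \approx -6817.5$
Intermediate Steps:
$G{\left(x,u \right)} = 2 \sqrt{3}$ ($G{\left(x,u \right)} = \sqrt{12} = 2 \sqrt{3}$)
$H{\left(L,d \right)} = L + d + 2 \sqrt{3}$ ($H{\left(L,d \right)} = \left(L + d\right) + 2 \sqrt{3} = L + d + 2 \sqrt{3}$)
$r = -6535$ ($r = \left(612 - -695\right) \left(4 - 9\right) = \left(612 + 695\right) \left(4 - 9\right) = 1307 \left(-5\right) = -6535$)
$r - H{\left(114,165 \right)} = -6535 - \left(114 + 165 + 2 \sqrt{3}\right) = -6535 - \left(279 + 2 \sqrt{3}\right) = -6814 - 2 \sqrt{3}$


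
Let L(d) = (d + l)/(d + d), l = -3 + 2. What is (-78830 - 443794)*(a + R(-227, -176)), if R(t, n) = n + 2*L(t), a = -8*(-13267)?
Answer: -12570752420352/227 ≈ -5.5378e+10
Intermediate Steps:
l = -1
a = 106136
L(d) = (-1 + d)/(2*d) (L(d) = (d - 1)/(d + d) = (-1 + d)/((2*d)) = (-1 + d)*(1/(2*d)) = (-1 + d)/(2*d))
R(t, n) = n + (-1 + t)/t (R(t, n) = n + 2*((-1 + t)/(2*t)) = n + (-1 + t)/t)
(-78830 - 443794)*(a + R(-227, -176)) = (-78830 - 443794)*(106136 + (1 - 176 - 1/(-227))) = -522624*(106136 + (1 - 176 - 1*(-1/227))) = -522624*(106136 + (1 - 176 + 1/227)) = -522624*(106136 - 39724/227) = -522624*24053148/227 = -12570752420352/227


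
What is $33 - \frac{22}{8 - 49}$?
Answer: $\frac{1375}{41} \approx 33.537$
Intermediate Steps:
$33 - \frac{22}{8 - 49} = 33 - \frac{22}{-41} = 33 - - \frac{22}{41} = 33 + \frac{22}{41} = \frac{1375}{41}$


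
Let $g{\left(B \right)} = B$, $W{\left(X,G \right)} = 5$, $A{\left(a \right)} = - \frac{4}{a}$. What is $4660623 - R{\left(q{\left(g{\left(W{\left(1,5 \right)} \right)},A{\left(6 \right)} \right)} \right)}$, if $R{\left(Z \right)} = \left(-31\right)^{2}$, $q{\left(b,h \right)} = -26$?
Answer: $4659662$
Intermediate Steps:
$R{\left(Z \right)} = 961$
$4660623 - R{\left(q{\left(g{\left(W{\left(1,5 \right)} \right)},A{\left(6 \right)} \right)} \right)} = 4660623 - 961 = 4659662$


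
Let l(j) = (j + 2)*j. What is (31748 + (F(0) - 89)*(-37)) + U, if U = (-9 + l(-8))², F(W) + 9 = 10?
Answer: 36525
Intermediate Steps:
F(W) = 1 (F(W) = -9 + 10 = 1)
l(j) = j*(2 + j) (l(j) = (2 + j)*j = j*(2 + j))
U = 1521 (U = (-9 - 8*(2 - 8))² = (-9 - 8*(-6))² = (-9 + 48)² = 39² = 1521)
(31748 + (F(0) - 89)*(-37)) + U = (31748 + (1 - 89)*(-37)) + 1521 = (31748 - 88*(-37)) + 1521 = (31748 + 3256) + 1521 = 35004 + 1521 = 36525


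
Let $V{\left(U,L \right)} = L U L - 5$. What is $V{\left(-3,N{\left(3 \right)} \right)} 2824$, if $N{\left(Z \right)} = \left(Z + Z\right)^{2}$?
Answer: $-10993832$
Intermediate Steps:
$N{\left(Z \right)} = 4 Z^{2}$ ($N{\left(Z \right)} = \left(2 Z\right)^{2} = 4 Z^{2}$)
$V{\left(U,L \right)} = -5 + U L^{2}$ ($V{\left(U,L \right)} = U L^{2} - 5 = -5 + U L^{2}$)
$V{\left(-3,N{\left(3 \right)} \right)} 2824 = \left(-5 - 3 \left(4 \cdot 3^{2}\right)^{2}\right) 2824 = \left(-5 - 3 \left(4 \cdot 9\right)^{2}\right) 2824 = \left(-5 - 3 \cdot 36^{2}\right) 2824 = \left(-5 - 3888\right) 2824 = \left(-3893\right) 2824 = -10993832$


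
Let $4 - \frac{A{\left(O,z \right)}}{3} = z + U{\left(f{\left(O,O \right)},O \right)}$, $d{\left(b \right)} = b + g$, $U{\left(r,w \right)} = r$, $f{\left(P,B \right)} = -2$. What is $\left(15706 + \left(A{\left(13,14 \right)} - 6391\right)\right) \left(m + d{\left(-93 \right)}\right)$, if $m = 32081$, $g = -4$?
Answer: $297163344$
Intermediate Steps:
$d{\left(b \right)} = -4 + b$ ($d{\left(b \right)} = b - 4 = -4 + b$)
$A{\left(O,z \right)} = 18 - 3 z$ ($A{\left(O,z \right)} = 12 - 3 \left(z - 2\right) = 12 - 3 \left(-2 + z\right) = 12 - \left(-6 + 3 z\right) = 18 - 3 z$)
$\left(15706 + \left(A{\left(13,14 \right)} - 6391\right)\right) \left(m + d{\left(-93 \right)}\right) = \left(15706 + \left(\left(18 - 42\right) - 6391\right)\right) \left(32081 - 97\right) = \left(15706 - 6415\right) 31984 = 9291 \cdot 31984 = 297163344$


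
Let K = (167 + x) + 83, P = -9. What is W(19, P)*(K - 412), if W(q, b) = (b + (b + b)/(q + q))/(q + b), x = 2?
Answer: 2880/19 ≈ 151.58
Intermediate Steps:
W(q, b) = (b + b/q)/(b + q) (W(q, b) = (b + (2*b)/((2*q)))/(b + q) = (b + (2*b)*(1/(2*q)))/(b + q) = (b + b/q)/(b + q))
K = 252 (K = (167 + 2) + 83 = 169 + 83 = 252)
W(19, P)*(K - 412) = (-9*(1 + 19)/(19*(-9 + 19)))*(252 - 412) = -9*1/19*20/10*(-160) = -9*1/19*⅒*20*(-160) = -18/19*(-160) = 2880/19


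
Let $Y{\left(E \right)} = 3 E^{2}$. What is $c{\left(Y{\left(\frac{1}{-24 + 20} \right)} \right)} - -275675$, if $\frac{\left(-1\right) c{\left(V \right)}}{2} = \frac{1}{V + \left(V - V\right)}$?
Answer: $\frac{826993}{3} \approx 2.7566 \cdot 10^{5}$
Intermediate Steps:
$c{\left(V \right)} = - \frac{2}{V}$ ($c{\left(V \right)} = - \frac{2}{V + \left(V - V\right)} = - \frac{2}{V + 0} = - \frac{2}{V}$)
$c{\left(Y{\left(\frac{1}{-24 + 20} \right)} \right)} - -275675 = - \frac{2}{3 \left(\frac{1}{-24 + 20}\right)^{2}} - -275675 = - \frac{2}{3 \left(\frac{1}{-4}\right)^{2}} + 275675 = - \frac{2}{3 \left(- \frac{1}{4}\right)^{2}} + 275675 = - \frac{2}{3 \cdot \frac{1}{16}} + 275675 = - \frac{2}{\frac{3}{16}} + 275675 = \left(-2\right) \frac{16}{3} + 275675 = - \frac{32}{3} + 275675 = \frac{826993}{3}$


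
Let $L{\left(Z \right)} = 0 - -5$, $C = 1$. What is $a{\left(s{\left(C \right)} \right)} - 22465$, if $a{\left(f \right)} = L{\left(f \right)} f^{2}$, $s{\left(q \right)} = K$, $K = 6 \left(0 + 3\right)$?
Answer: $-20845$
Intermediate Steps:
$K = 18$ ($K = 6 \cdot 3 = 18$)
$s{\left(q \right)} = 18$
$L{\left(Z \right)} = 5$ ($L{\left(Z \right)} = 0 + 5 = 5$)
$a{\left(f \right)} = 5 f^{2}$
$a{\left(s{\left(C \right)} \right)} - 22465 = 5 \cdot 18^{2} - 22465 = 5 \cdot 324 - 22465 = 1620 - 22465 = -20845$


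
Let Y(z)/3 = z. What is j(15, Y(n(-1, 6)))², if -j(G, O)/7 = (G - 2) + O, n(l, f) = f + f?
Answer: 117649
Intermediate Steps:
n(l, f) = 2*f
Y(z) = 3*z
j(G, O) = 14 - 7*G - 7*O (j(G, O) = -7*((G - 2) + O) = -7*((-2 + G) + O) = -7*(-2 + G + O) = 14 - 7*G - 7*O)
j(15, Y(n(-1, 6)))² = (14 - 7*15 - 21*2*6)² = (14 - 105 - 21*12)² = (14 - 105 - 7*36)² = (14 - 105 - 252)² = (-343)² = 117649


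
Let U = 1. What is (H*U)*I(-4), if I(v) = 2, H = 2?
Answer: 4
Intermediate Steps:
(H*U)*I(-4) = (2*1)*2 = 2*2 = 4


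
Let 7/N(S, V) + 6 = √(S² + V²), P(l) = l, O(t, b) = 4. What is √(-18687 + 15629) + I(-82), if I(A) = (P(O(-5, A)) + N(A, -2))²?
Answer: 3668907/228484 + 55535*√2/114242 + I*√3058 ≈ 16.745 + 55.299*I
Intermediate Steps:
N(S, V) = 7/(-6 + √(S² + V²))
I(A) = (4 + 7/(-6 + √(4 + A²)))² (I(A) = (4 + 7/(-6 + √(A² + (-2)²)))² = (4 + 7/(-6 + √(A² + 4)))² = (4 + 7/(-6 + √(4 + A²)))²)
√(-18687 + 15629) + I(-82) = √(-18687 + 15629) + (-17 + 4*√(4 + (-82)²))²/(-6 + √(4 + (-82)²))² = √(-3058) + (-17 + 4*√(4 + 6724))²/(-6 + √(4 + 6724))² = I*√3058 + (-17 + 4*√6728)²/(-6 + √6728)² = I*√3058 + (-17 + 4*(58*√2))²/(-6 + 58*√2)² = I*√3058 + (-17 + 232*√2)²/(-6 + 58*√2)²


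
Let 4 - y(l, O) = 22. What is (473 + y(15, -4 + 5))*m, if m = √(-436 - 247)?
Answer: 455*I*√683 ≈ 11891.0*I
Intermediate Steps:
y(l, O) = -18 (y(l, O) = 4 - 1*22 = 4 - 22 = -18)
m = I*√683 (m = √(-683) = I*√683 ≈ 26.134*I)
(473 + y(15, -4 + 5))*m = (473 - 18)*(I*√683) = 455*(I*√683) = 455*I*√683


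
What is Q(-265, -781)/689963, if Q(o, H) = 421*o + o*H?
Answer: 95400/689963 ≈ 0.13827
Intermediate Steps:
Q(o, H) = 421*o + H*o
Q(-265, -781)/689963 = -265*(421 - 781)/689963 = -265*(-360)*(1/689963) = 95400*(1/689963) = 95400/689963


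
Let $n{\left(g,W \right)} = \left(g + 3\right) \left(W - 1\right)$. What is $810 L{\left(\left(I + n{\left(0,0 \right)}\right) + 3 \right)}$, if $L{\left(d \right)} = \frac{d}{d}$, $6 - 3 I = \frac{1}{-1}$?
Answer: $810$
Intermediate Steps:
$n{\left(g,W \right)} = \left(-1 + W\right) \left(3 + g\right)$ ($n{\left(g,W \right)} = \left(3 + g\right) \left(-1 + W\right) = \left(-1 + W\right) \left(3 + g\right)$)
$I = \frac{7}{3}$ ($I = 2 - \frac{1}{3 \left(-1\right)} = 2 - - \frac{1}{3} = 2 + \frac{1}{3} = \frac{7}{3} \approx 2.3333$)
$L{\left(d \right)} = 1$
$810 L{\left(\left(I + n{\left(0,0 \right)}\right) + 3 \right)} = 810 \cdot 1 = 810$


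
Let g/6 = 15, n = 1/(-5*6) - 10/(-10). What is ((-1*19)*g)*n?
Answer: -1653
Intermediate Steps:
n = 29/30 (n = -⅕*⅙ - 10*(-⅒) = -1/30 + 1 = 29/30 ≈ 0.96667)
g = 90 (g = 6*15 = 90)
((-1*19)*g)*n = (-1*19*90)*(29/30) = -19*90*(29/30) = -1710*29/30 = -1653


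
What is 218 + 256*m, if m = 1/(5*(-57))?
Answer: 61874/285 ≈ 217.10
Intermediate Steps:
m = -1/285 (m = 1/(-285) = -1/285 ≈ -0.0035088)
218 + 256*m = 218 + 256*(-1/285) = 218 - 256/285 = 61874/285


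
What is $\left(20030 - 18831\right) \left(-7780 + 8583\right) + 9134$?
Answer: $971931$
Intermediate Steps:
$\left(20030 - 18831\right) \left(-7780 + 8583\right) + 9134 = 1199 \cdot 803 + 9134 = 962797 + 9134 = 971931$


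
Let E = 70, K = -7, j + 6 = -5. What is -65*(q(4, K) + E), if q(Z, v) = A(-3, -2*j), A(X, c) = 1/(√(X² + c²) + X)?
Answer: -2202395/484 - 65*√493/484 ≈ -4553.4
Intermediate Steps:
j = -11 (j = -6 - 5 = -11)
A(X, c) = 1/(X + √(X² + c²))
q(Z, v) = 1/(-3 + √493) (q(Z, v) = 1/(-3 + √((-3)² + (-2*(-11))²)) = 1/(-3 + √(9 + 22²)) = 1/(-3 + √(9 + 484)) = 1/(-3 + √493))
-65*(q(4, K) + E) = -65*((3/484 + √493/484) + 70) = -65*(33883/484 + √493/484) = -2202395/484 - 65*√493/484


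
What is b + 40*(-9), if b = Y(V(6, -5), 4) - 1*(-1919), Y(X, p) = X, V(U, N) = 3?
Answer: 1562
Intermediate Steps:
b = 1922 (b = 3 - 1*(-1919) = 3 + 1919 = 1922)
b + 40*(-9) = 1922 + 40*(-9) = 1922 - 360 = 1562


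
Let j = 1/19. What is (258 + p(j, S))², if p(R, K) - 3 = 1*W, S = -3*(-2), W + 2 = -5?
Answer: 64516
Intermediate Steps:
W = -7 (W = -2 - 5 = -7)
j = 1/19 ≈ 0.052632
S = 6
p(R, K) = -4 (p(R, K) = 3 + 1*(-7) = 3 - 7 = -4)
(258 + p(j, S))² = (258 - 4)² = 254² = 64516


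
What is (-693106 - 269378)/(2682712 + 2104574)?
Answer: -160414/797881 ≈ -0.20105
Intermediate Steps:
(-693106 - 269378)/(2682712 + 2104574) = -962484/4787286 = -962484*1/4787286 = -160414/797881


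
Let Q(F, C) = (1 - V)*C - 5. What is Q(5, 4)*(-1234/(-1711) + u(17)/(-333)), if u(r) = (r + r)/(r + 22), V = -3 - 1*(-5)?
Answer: -15967784/2468973 ≈ -6.4674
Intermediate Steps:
V = 2 (V = -3 + 5 = 2)
Q(F, C) = -5 - C (Q(F, C) = (1 - 1*2)*C - 5 = (1 - 2)*C - 5 = -C - 5 = -5 - C)
u(r) = 2*r/(22 + r) (u(r) = (2*r)/(22 + r) = 2*r/(22 + r))
Q(5, 4)*(-1234/(-1711) + u(17)/(-333)) = (-5 - 1*4)*(-1234/(-1711) + (2*17/(22 + 17))/(-333)) = (-5 - 4)*(-1234*(-1/1711) + (2*17/39)*(-1/333)) = -9*(1234/1711 + (2*17*(1/39))*(-1/333)) = -9*(1234/1711 + (34/39)*(-1/333)) = -9*(1234/1711 - 34/12987) = -9*15967784/22220757 = -15967784/2468973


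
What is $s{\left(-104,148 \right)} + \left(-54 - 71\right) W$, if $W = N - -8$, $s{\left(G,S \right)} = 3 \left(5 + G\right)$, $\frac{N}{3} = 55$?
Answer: $-21922$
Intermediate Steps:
$N = 165$ ($N = 3 \cdot 55 = 165$)
$s{\left(G,S \right)} = 15 + 3 G$
$W = 173$ ($W = 165 - -8 = 165 + 8 = 173$)
$s{\left(-104,148 \right)} + \left(-54 - 71\right) W = \left(15 + 3 \left(-104\right)\right) + \left(-54 - 71\right) 173 = \left(15 - 312\right) - 21625 = -297 - 21625 = -21922$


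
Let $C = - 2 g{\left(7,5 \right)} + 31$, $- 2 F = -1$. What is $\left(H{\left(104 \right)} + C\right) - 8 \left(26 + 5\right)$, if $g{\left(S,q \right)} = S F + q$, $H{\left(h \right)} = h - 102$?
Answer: $-232$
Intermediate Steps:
$F = \frac{1}{2}$ ($F = \left(- \frac{1}{2}\right) \left(-1\right) = \frac{1}{2} \approx 0.5$)
$H{\left(h \right)} = -102 + h$
$g{\left(S,q \right)} = q + \frac{S}{2}$ ($g{\left(S,q \right)} = S \frac{1}{2} + q = \frac{S}{2} + q = q + \frac{S}{2}$)
$C = 14$ ($C = - 2 \left(5 + \frac{1}{2} \cdot 7\right) + 31 = - 2 \left(5 + \frac{7}{2}\right) + 31 = \left(-2\right) \frac{17}{2} + 31 = -17 + 31 = 14$)
$\left(H{\left(104 \right)} + C\right) - 8 \left(26 + 5\right) = \left(\left(-102 + 104\right) + 14\right) - 8 \left(26 + 5\right) = \left(2 + 14\right) - 248 = 16 - 248 = -232$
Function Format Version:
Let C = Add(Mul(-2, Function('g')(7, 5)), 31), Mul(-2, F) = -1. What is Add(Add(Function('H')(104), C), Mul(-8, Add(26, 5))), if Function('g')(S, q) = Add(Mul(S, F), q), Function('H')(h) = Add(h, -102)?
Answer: -232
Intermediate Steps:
F = Rational(1, 2) (F = Mul(Rational(-1, 2), -1) = Rational(1, 2) ≈ 0.50000)
Function('H')(h) = Add(-102, h)
Function('g')(S, q) = Add(q, Mul(Rational(1, 2), S)) (Function('g')(S, q) = Add(Mul(S, Rational(1, 2)), q) = Add(Mul(Rational(1, 2), S), q) = Add(q, Mul(Rational(1, 2), S)))
C = 14 (C = Add(Mul(-2, Add(5, Mul(Rational(1, 2), 7))), 31) = Add(Mul(-2, Add(5, Rational(7, 2))), 31) = Add(Mul(-2, Rational(17, 2)), 31) = Add(-17, 31) = 14)
Add(Add(Function('H')(104), C), Mul(-8, Add(26, 5))) = Add(Add(Add(-102, 104), 14), Mul(-8, Add(26, 5))) = Add(Add(2, 14), Mul(-8, 31)) = Add(16, -248) = -232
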